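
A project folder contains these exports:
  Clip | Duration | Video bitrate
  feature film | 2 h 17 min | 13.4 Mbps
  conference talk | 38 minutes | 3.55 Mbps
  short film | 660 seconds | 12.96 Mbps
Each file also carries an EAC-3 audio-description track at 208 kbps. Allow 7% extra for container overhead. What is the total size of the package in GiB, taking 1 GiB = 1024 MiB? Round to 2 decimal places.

16.08 GiB

Audio: 208 kbps = 0.208 Mbps.
feature film: 13.608 Mbps × 8220 s × 1.07 = 119687.8 Mb
conference talk: 3.758 Mbps × 2280 s × 1.07 = 9168.0 Mb
short film: 13.168 Mbps × 660 s × 1.07 = 9299.2 Mb
Total: 138155.1 Mb = 17269.4 MB.
= 16.08 GiB.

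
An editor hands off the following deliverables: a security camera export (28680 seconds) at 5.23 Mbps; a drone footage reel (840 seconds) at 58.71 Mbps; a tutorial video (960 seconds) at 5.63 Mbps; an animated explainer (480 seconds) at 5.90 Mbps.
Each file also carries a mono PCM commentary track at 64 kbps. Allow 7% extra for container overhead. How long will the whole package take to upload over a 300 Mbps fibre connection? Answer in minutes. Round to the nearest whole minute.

Audio: 64 kbps = 0.064 Mbps.
security camera export: 5.294 Mbps × 28680 s × 1.07 = 162460.2 Mb
drone footage reel: 58.774 Mbps × 840 s × 1.07 = 52826.1 Mb
tutorial video: 5.694 Mbps × 960 s × 1.07 = 5848.9 Mb
animated explainer: 5.964 Mbps × 480 s × 1.07 = 3063.1 Mb
Total: 224198.2 Mb = 28024.8 MB.
At 300 Mbps: 224198.2 / 300 = 747 s ≈ 12.5 minutes.

12 minutes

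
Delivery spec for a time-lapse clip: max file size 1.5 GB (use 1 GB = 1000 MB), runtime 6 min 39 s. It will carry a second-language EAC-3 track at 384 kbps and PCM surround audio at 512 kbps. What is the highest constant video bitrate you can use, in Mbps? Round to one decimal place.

Budget: 1.5 GB = 12000.0 Mb.
6 min 39 s = 399 s
Total bitrate budget: 12000.0 Mb / 399 s = 30.075 Mbps.
Audio total: 384 + 512 = 896 kbps = 0.896 Mbps.
Video: 30.075 − 0.896 = 29.179 Mbps.

29.2 Mbps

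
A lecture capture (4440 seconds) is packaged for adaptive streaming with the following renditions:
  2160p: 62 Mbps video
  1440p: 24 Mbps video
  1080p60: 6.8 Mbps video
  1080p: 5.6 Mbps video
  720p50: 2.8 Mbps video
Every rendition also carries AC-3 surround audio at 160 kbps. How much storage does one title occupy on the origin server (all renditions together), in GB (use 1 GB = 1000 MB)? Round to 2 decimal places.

Audio: 160 kbps = 0.160 Mbps.
Sum of rendition bitrates: (62+0.160) + (24+0.160) + (6.8+0.160) + (5.6+0.160) + (2.8+0.160) = 102.000 Mbps.
× 4440 s = 452,880 Mb = 56,610 MB = 56.61 GB.

56.61 GB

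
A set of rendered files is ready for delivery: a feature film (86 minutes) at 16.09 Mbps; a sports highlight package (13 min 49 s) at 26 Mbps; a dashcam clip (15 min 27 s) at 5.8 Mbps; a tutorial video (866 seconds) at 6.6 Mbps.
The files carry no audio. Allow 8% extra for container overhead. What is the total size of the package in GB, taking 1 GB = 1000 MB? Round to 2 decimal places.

15.62 GB

feature film: 16.090 Mbps × 5160 s × 1.08 = 89666.4 Mb
sports highlight package: 26.000 Mbps × 829 s × 1.08 = 23278.3 Mb
dashcam clip: 5.800 Mbps × 927 s × 1.08 = 5806.7 Mb
tutorial video: 6.600 Mbps × 866 s × 1.08 = 6172.8 Mb
Total: 124924.2 Mb = 15615.5 MB.
= 15.62 GB.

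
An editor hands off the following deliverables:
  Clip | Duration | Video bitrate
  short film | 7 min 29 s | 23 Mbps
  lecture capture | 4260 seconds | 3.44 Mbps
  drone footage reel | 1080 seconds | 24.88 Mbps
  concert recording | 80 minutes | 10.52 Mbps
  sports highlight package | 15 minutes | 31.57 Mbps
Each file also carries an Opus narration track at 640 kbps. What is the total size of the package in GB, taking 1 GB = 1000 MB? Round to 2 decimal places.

Audio: 640 kbps = 0.640 Mbps.
short film: 23.640 Mbps × 449 s = 10614.4 Mb
lecture capture: 4.080 Mbps × 4260 s = 17380.8 Mb
drone footage reel: 25.520 Mbps × 1080 s = 27561.6 Mb
concert recording: 11.160 Mbps × 4800 s = 53568.0 Mb
sports highlight package: 32.210 Mbps × 900 s = 28989.0 Mb
Total: 138113.8 Mb = 17264.2 MB.
= 17.26 GB.

17.26 GB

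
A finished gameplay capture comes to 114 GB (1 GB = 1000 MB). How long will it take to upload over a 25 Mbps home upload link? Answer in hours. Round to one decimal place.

10.1 hours

File: 114 GB = 912000.0 Mb.
At 25 Mbps: 912000.0 / 25 = 36480.0 s ≈ 10.1 hours.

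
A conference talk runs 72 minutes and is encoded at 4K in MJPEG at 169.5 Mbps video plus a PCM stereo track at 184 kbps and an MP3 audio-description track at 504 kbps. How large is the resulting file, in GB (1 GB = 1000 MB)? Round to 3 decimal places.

91.902 GB

72 min = 4320 s
Audio total: 184 + 504 = 688 kbps = 0.688 Mbps.
Total bitrate: 169.5 + 0.688 = 170.188 Mbps.
Stream data: 170.188 Mbps × 4320 s = 735212.2 Mb.
735,212 Mb ÷ 8 = 91,902 MB → 91.90 GB.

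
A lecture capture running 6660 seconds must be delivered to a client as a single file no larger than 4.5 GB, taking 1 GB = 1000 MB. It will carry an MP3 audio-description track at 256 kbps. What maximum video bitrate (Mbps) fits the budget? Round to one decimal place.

Budget: 4.5 GB = 36000.0 Mb.
Total bitrate budget: 36000.0 Mb / 6660 s = 5.405 Mbps.
Audio: 256 kbps = 0.256 Mbps.
Video: 5.405 − 0.256 = 5.149 Mbps.

5.1 Mbps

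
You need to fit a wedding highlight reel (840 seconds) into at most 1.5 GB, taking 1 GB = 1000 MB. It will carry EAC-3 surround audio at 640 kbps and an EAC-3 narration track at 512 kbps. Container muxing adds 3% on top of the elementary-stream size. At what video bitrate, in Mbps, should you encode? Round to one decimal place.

Budget: 1.5 GB = 12000.0 Mb.
Stream payload after overhead: 12000.0 / 1.03 = 11650.5 Mb.
Total bitrate budget: 11650.5 Mb / 840 s = 13.870 Mbps.
Audio total: 640 + 512 = 1152 kbps = 1.152 Mbps.
Video: 13.870 − 1.152 = 12.718 Mbps.

12.7 Mbps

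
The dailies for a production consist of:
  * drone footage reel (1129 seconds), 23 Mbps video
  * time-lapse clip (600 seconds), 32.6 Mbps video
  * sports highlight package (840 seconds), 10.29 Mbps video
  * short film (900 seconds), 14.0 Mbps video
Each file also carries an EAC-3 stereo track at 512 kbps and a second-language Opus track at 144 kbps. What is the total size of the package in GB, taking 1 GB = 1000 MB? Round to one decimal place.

Audio total: 512 + 144 = 656 kbps = 0.656 Mbps.
drone footage reel: 23.656 Mbps × 1129 s = 26707.6 Mb
time-lapse clip: 33.256 Mbps × 600 s = 19953.6 Mb
sports highlight package: 10.946 Mbps × 840 s = 9194.6 Mb
short film: 14.656 Mbps × 900 s = 13190.4 Mb
Total: 69046.3 Mb = 8630.8 MB.
= 8.631 GB.

8.6 GB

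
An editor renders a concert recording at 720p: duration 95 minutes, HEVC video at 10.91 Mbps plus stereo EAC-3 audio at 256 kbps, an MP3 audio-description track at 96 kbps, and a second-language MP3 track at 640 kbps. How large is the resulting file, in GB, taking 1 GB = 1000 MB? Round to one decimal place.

8.5 GB

95 min = 5700 s
Audio total: 256 + 96 + 640 = 992 kbps = 0.992 Mbps.
Total bitrate: 10.91 + 0.992 = 11.902 Mbps.
Stream data: 11.902 Mbps × 5700 s = 67841.4 Mb.
67,841 Mb ÷ 8 = 8,480 MB → 8.480 GB.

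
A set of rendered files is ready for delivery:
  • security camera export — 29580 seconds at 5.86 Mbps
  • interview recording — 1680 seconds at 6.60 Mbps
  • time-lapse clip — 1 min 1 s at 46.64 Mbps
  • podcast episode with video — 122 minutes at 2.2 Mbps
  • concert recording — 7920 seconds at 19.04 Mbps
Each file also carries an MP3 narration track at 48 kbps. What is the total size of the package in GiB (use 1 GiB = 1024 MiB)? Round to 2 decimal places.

41.49 GiB

Audio: 48 kbps = 0.048 Mbps.
security camera export: 5.908 Mbps × 29580 s = 174758.6 Mb
interview recording: 6.648 Mbps × 1680 s = 11168.6 Mb
time-lapse clip: 46.688 Mbps × 61 s = 2848.0 Mb
podcast episode with video: 2.248 Mbps × 7320 s = 16455.4 Mb
concert recording: 19.088 Mbps × 7920 s = 151177.0 Mb
Total: 356407.6 Mb = 44550.9 MB.
= 41.49 GiB.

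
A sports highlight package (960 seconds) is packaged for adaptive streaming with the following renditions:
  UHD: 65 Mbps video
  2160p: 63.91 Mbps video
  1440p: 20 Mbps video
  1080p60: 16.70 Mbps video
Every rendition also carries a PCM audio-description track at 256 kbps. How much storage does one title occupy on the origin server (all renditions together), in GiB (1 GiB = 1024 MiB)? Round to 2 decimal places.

18.62 GiB

Audio: 256 kbps = 0.256 Mbps.
Sum of rendition bitrates: (65+0.256) + (63.91+0.256) + (20+0.256) + (16.70+0.256) = 166.634 Mbps.
× 960 s = 159,969 Mb = 19,996 MB = 18.62 GiB.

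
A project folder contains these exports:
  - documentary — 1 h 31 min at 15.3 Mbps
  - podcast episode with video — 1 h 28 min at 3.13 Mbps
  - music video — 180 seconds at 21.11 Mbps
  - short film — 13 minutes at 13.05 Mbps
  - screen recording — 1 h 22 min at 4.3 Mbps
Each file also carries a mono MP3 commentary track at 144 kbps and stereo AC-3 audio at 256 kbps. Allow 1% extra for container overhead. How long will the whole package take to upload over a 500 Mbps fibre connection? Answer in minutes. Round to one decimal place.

Audio total: 144 + 256 = 400 kbps = 0.400 Mbps.
documentary: 15.700 Mbps × 5460 s × 1.01 = 86579.2 Mb
podcast episode with video: 3.530 Mbps × 5280 s × 1.01 = 18824.8 Mb
music video: 21.510 Mbps × 180 s × 1.01 = 3910.5 Mb
short film: 13.450 Mbps × 780 s × 1.01 = 10595.9 Mb
screen recording: 4.700 Mbps × 4920 s × 1.01 = 23355.2 Mb
Total: 143265.7 Mb = 17908.2 MB.
At 500 Mbps: 143265.7 / 500 = 287 s ≈ 4.78 minutes.

4.8 minutes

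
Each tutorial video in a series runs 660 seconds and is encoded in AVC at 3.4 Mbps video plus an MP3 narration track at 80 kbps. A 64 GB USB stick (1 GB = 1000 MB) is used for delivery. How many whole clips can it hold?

222

Audio: 80 kbps = 0.080 Mbps.
Total bitrate: 3.480 Mbps.
Per item: 3.480 Mbps × 660 s = 2,297 Mb = 287.1 MB.
Capacity: 64 GB = 512,000 Mb; 222.92 items → 222 complete.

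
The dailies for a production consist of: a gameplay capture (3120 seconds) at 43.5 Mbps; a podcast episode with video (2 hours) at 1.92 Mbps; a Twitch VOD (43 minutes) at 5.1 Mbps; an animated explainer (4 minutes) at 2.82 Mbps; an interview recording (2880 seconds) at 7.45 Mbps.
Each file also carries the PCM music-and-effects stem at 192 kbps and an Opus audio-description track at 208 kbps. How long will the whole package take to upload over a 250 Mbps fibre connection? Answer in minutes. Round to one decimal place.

12.7 minutes

Audio total: 192 + 208 = 400 kbps = 0.400 Mbps.
gameplay capture: 43.900 Mbps × 3120 s = 136968.0 Mb
podcast episode with video: 2.320 Mbps × 7200 s = 16704.0 Mb
Twitch VOD: 5.500 Mbps × 2580 s = 14190.0 Mb
animated explainer: 3.220 Mbps × 240 s = 772.8 Mb
interview recording: 7.850 Mbps × 2880 s = 22608.0 Mb
Total: 191242.8 Mb = 23905.3 MB.
At 250 Mbps: 191242.8 / 250 = 765 s ≈ 12.7 minutes.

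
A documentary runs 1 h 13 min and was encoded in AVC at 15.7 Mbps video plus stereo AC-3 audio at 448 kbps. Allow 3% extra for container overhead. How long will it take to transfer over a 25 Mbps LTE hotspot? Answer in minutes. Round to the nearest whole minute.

1 h 13 min = 73 min = 4380 s
Audio: 448 kbps = 0.448 Mbps.
Total bitrate: 16.148 Mbps.
File: 16.148 Mbps × 4380 s = 70728.2 Mb.
With 3% container overhead: ×1.03. → 72850.1 Mb.
At 25 Mbps: 72850.1 / 25 = 2914.0 s ≈ 48.6 minutes.

49 minutes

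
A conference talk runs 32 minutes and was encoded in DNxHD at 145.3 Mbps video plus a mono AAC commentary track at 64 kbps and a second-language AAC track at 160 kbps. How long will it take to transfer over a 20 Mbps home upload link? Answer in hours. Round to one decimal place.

32 min = 1920 s
Audio total: 64 + 160 = 224 kbps = 0.224 Mbps.
Total bitrate: 145.524 Mbps.
File: 145.524 Mbps × 1920 s = 279406.1 Mb.
At 20 Mbps: 279406.1 / 20 = 13970.3 s ≈ 3.88 hours.

3.9 hours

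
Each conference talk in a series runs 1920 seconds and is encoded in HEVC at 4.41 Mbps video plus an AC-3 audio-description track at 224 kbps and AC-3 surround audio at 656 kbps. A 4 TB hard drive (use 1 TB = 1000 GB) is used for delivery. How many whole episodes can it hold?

Audio total: 224 + 656 = 880 kbps = 0.880 Mbps.
Total bitrate: 5.290 Mbps.
Per item: 5.290 Mbps × 1920 s = 10,157 Mb = 1,270 MB.
Capacity: 4 TB = 32,000,000 Mb; 3150.60 items → 3150 complete.

3150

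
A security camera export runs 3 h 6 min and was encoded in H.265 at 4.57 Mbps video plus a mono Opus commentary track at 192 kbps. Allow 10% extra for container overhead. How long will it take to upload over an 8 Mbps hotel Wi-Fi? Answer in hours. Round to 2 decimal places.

2.03 hours

3 h 6 min = 186 min = 11160 s
Audio: 192 kbps = 0.192 Mbps.
Total bitrate: 4.762 Mbps.
File: 4.762 Mbps × 11160 s = 53143.9 Mb.
With 10% container overhead: ×1.10. → 58458.3 Mb.
At 8 Mbps: 58458.3 / 8 = 7307.3 s ≈ 2.03 hours.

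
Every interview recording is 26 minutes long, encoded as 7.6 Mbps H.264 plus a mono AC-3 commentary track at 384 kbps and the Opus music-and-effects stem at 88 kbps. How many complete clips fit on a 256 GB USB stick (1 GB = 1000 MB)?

26 min = 1560 s
Audio total: 384 + 88 = 472 kbps = 0.472 Mbps.
Total bitrate: 8.072 Mbps.
Per item: 8.072 Mbps × 1560 s = 12,592 Mb = 1,574 MB.
Capacity: 256 GB = 2,048,000 Mb; 162.64 items → 162 complete.

162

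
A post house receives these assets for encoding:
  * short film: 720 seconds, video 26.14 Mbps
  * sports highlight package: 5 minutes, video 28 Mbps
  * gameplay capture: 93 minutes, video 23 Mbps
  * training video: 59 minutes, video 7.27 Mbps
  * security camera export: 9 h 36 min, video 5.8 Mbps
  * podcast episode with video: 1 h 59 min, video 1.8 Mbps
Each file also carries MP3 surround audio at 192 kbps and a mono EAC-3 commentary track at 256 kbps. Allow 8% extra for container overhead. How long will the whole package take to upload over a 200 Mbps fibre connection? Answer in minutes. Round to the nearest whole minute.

Audio total: 192 + 256 = 448 kbps = 0.448 Mbps.
short film: 26.588 Mbps × 720 s × 1.08 = 20674.8 Mb
sports highlight package: 28.448 Mbps × 300 s × 1.08 = 9217.2 Mb
gameplay capture: 23.448 Mbps × 5580 s × 1.08 = 141307.0 Mb
training video: 7.718 Mbps × 3540 s × 1.08 = 29507.5 Mb
security camera export: 6.248 Mbps × 34560 s × 1.08 = 233205.4 Mb
podcast episode with video: 2.248 Mbps × 7140 s × 1.08 = 17334.8 Mb
Total: 451246.6 Mb = 56405.8 MB.
At 200 Mbps: 451246.6 / 200 = 2256 s ≈ 37.6 minutes.

38 minutes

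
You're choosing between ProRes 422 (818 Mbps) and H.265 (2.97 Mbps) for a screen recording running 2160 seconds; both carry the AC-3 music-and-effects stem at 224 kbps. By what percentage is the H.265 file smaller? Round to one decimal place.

Audio: 224 kbps = 0.224 Mbps.
ProRes 422: 818.224 Mbps × 2160 s = 1767363.8 Mb = 205.748 GiB.
H.265: 3.194 Mbps × 2160 s = 6899.0 Mb = 0.803 GiB.
Reduction: (1 − 0.803/205.748) × 100 = 99.61%.

99.6%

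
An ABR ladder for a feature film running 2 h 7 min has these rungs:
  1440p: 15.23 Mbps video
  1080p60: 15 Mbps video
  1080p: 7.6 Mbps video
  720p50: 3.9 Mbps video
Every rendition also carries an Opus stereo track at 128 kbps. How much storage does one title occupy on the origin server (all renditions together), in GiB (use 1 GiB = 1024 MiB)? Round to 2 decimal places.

2 h 7 min = 127 min = 7620 s
Audio: 128 kbps = 0.128 Mbps.
Sum of rendition bitrates: (15.23+0.128) + (15+0.128) + (7.6+0.128) + (3.9+0.128) = 42.242 Mbps.
× 7620 s = 321,884 Mb = 40,236 MB = 37.47 GiB.

37.47 GiB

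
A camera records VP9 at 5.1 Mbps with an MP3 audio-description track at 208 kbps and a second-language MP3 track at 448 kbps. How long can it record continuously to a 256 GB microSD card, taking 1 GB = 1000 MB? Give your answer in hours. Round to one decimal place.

Audio total: 208 + 448 = 656 kbps = 0.656 Mbps.
Total bitrate: 5.1 + 0.656 = 5.756 Mbps.
Capacity: 256 GB = 2,048,000 Mb.
Recording time: 2,048,000 / 5.756 = 355,803 s ≈ 98.8 hours.

98.8 hours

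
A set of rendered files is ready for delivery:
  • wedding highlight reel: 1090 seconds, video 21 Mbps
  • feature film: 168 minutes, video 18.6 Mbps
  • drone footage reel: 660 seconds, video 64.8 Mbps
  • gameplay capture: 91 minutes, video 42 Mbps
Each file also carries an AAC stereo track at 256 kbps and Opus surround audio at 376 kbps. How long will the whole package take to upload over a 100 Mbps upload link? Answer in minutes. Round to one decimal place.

82.2 minutes

Audio total: 256 + 376 = 632 kbps = 0.632 Mbps.
wedding highlight reel: 21.632 Mbps × 1090 s = 23578.9 Mb
feature film: 19.232 Mbps × 10080 s = 193858.6 Mb
drone footage reel: 65.432 Mbps × 660 s = 43185.1 Mb
gameplay capture: 42.632 Mbps × 5460 s = 232770.7 Mb
Total: 493393.3 Mb = 61674.2 MB.
At 100 Mbps: 493393.3 / 100 = 4934 s ≈ 82.2 minutes.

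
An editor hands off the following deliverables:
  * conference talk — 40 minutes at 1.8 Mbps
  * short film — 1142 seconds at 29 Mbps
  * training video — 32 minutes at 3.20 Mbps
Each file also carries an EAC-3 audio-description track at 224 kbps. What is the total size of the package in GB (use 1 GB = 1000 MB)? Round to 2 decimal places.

Audio: 224 kbps = 0.224 Mbps.
conference talk: 2.024 Mbps × 2400 s = 4857.6 Mb
short film: 29.224 Mbps × 1142 s = 33373.8 Mb
training video: 3.424 Mbps × 1920 s = 6574.1 Mb
Total: 44805.5 Mb = 5600.7 MB.
= 5.601 GB.

5.60 GB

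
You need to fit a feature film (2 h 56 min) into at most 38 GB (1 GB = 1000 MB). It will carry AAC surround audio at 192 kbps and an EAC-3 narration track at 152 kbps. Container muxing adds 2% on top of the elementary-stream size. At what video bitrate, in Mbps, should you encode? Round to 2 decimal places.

27.88 Mbps

Budget: 38 GB = 304000.0 Mb.
Stream payload after overhead: 304000.0 / 1.02 = 298039.2 Mb.
2 h 56 min = 176 min = 10560 s
Total bitrate budget: 298039.2 Mb / 10560 s = 28.223 Mbps.
Audio total: 192 + 152 = 344 kbps = 0.344 Mbps.
Video: 28.223 − 0.344 = 27.879 Mbps.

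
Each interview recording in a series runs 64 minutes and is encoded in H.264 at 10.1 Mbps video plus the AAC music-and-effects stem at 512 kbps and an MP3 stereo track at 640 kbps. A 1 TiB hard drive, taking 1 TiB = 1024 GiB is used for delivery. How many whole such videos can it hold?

203

64 min = 3840 s
Audio total: 512 + 640 = 1152 kbps = 1.152 Mbps.
Total bitrate: 11.252 Mbps.
Per item: 11.252 Mbps × 3840 s = 43,208 Mb = 5,401 MB.
Capacity: 1 TiB = 8,796,093 Mb; 203.58 items → 203 complete.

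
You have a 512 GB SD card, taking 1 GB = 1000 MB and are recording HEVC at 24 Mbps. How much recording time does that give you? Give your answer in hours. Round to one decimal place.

47.4 hours

Capacity: 512 GB = 4,096,000 Mb.
Recording time: 4,096,000 / 24.000 = 170,667 s ≈ 47.4 hours.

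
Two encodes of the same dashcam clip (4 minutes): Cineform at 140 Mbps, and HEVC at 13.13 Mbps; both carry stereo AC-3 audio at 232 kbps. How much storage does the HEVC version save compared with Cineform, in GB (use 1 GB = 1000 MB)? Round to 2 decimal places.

3.81 GB

4 min = 240 s
Audio: 232 kbps = 0.232 Mbps.
Cineform: 140.232 Mbps × 240 s = 33655.7 Mb = 4.207 GB.
HEVC: 13.362 Mbps × 240 s = 3206.9 Mb = 0.401 GB.
Saving: 4.207 − 0.401 = 3.806 GB.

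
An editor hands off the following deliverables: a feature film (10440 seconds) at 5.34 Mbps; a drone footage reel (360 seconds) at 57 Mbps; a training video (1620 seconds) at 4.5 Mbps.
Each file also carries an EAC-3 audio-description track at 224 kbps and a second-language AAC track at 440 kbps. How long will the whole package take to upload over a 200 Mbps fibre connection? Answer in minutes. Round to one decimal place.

7.7 minutes

Audio total: 224 + 440 = 664 kbps = 0.664 Mbps.
feature film: 6.004 Mbps × 10440 s = 62681.8 Mb
drone footage reel: 57.664 Mbps × 360 s = 20759.0 Mb
training video: 5.164 Mbps × 1620 s = 8365.7 Mb
Total: 91806.5 Mb = 11475.8 MB.
At 200 Mbps: 91806.5 / 200 = 459 s ≈ 7.65 minutes.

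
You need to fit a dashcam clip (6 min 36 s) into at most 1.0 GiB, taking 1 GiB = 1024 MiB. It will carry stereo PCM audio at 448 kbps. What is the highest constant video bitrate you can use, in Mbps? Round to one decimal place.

Budget: 1.0 GiB = 8589.9 Mb.
6 min 36 s = 396 s
Total bitrate budget: 8589.9 Mb / 396 s = 21.692 Mbps.
Audio: 448 kbps = 0.448 Mbps.
Video: 21.692 − 0.448 = 21.244 Mbps.

21.2 Mbps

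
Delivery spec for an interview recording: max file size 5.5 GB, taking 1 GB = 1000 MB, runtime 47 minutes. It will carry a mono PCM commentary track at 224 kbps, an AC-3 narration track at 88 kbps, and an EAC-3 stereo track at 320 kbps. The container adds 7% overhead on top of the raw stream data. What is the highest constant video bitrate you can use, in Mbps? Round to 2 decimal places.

13.95 Mbps

Budget: 5.5 GB = 44000.0 Mb.
Stream payload after overhead: 44000.0 / 1.07 = 41121.5 Mb.
47 min = 2820 s
Total bitrate budget: 41121.5 Mb / 2820 s = 14.582 Mbps.
Audio total: 224 + 88 + 320 = 632 kbps = 0.632 Mbps.
Video: 14.582 − 0.632 = 13.950 Mbps.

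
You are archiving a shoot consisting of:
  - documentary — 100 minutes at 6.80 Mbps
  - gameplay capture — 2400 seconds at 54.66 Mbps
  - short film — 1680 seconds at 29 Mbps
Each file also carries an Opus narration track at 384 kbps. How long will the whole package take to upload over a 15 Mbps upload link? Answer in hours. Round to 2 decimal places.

Audio: 384 kbps = 0.384 Mbps.
documentary: 7.184 Mbps × 6000 s = 43104.0 Mb
gameplay capture: 55.044 Mbps × 2400 s = 132105.6 Mb
short film: 29.384 Mbps × 1680 s = 49365.1 Mb
Total: 224574.7 Mb = 28071.8 MB.
At 15 Mbps: 224574.7 / 15 = 14972 s ≈ 4.16 hours.

4.16 hours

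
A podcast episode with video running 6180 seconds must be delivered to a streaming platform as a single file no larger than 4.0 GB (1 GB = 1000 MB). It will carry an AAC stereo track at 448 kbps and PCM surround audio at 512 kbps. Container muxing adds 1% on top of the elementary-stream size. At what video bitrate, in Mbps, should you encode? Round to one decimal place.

4.2 Mbps

Budget: 4.0 GB = 32000.0 Mb.
Stream payload after overhead: 32000.0 / 1.01 = 31683.2 Mb.
Total bitrate budget: 31683.2 Mb / 6180 s = 5.127 Mbps.
Audio total: 448 + 512 = 960 kbps = 0.960 Mbps.
Video: 5.127 − 0.960 = 4.167 Mbps.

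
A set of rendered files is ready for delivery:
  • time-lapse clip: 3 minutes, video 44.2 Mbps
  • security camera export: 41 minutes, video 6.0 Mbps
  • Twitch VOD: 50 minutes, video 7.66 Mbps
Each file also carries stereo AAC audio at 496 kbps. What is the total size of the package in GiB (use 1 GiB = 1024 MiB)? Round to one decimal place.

Audio: 496 kbps = 0.496 Mbps.
time-lapse clip: 44.696 Mbps × 180 s = 8045.3 Mb
security camera export: 6.496 Mbps × 2460 s = 15980.2 Mb
Twitch VOD: 8.156 Mbps × 3000 s = 24468.0 Mb
Total: 48493.4 Mb = 6061.7 MB.
= 5.645 GiB.

5.6 GiB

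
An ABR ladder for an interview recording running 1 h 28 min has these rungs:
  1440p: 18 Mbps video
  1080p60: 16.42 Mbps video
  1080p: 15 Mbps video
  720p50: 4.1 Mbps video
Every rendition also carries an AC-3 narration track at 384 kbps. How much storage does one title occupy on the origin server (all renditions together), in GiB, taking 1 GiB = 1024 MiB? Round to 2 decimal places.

33.84 GiB

1 h 28 min = 88 min = 5280 s
Audio: 384 kbps = 0.384 Mbps.
Sum of rendition bitrates: (18+0.384) + (16.42+0.384) + (15+0.384) + (4.1+0.384) = 55.056 Mbps.
× 5280 s = 290,696 Mb = 36,337 MB = 33.84 GiB.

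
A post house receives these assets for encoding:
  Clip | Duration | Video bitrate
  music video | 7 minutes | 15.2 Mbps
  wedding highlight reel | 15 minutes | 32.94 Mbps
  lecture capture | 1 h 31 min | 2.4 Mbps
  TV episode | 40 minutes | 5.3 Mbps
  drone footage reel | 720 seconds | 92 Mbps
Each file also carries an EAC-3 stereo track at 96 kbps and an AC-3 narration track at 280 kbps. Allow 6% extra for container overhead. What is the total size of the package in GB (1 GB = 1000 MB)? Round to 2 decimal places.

17.47 GB

Audio total: 96 + 280 = 376 kbps = 0.376 Mbps.
music video: 15.576 Mbps × 420 s × 1.06 = 6934.4 Mb
wedding highlight reel: 33.316 Mbps × 900 s × 1.06 = 31783.5 Mb
lecture capture: 2.776 Mbps × 5460 s × 1.06 = 16066.4 Mb
TV episode: 5.676 Mbps × 2400 s × 1.06 = 14439.7 Mb
drone footage reel: 92.376 Mbps × 720 s × 1.06 = 70501.4 Mb
Total: 139725.4 Mb = 17465.7 MB.
= 17.47 GB.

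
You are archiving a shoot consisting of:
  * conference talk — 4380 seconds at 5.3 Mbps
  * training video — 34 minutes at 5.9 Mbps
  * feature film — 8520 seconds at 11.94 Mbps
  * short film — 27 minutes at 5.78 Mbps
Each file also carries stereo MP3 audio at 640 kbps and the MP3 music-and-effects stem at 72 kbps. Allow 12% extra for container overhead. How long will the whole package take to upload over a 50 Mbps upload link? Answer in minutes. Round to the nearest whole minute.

59 minutes

Audio total: 640 + 72 = 712 kbps = 0.712 Mbps.
conference talk: 6.012 Mbps × 4380 s × 1.12 = 29492.5 Mb
training video: 6.612 Mbps × 2040 s × 1.12 = 15107.1 Mb
feature film: 12.652 Mbps × 8520 s × 1.12 = 120730.4 Mb
short film: 6.492 Mbps × 1620 s × 1.12 = 11779.1 Mb
Total: 177109.1 Mb = 22138.6 MB.
At 50 Mbps: 177109.1 / 50 = 3542 s ≈ 59 minutes.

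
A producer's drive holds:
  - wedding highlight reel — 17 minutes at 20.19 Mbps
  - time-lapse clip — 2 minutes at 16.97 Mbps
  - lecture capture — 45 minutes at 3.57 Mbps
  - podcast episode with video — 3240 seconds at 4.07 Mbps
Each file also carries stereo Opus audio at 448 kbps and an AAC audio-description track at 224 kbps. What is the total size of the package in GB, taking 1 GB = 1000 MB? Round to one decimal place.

Audio total: 448 + 224 = 672 kbps = 0.672 Mbps.
wedding highlight reel: 20.862 Mbps × 1020 s = 21279.2 Mb
time-lapse clip: 17.642 Mbps × 120 s = 2117.0 Mb
lecture capture: 4.242 Mbps × 2700 s = 11453.4 Mb
podcast episode with video: 4.742 Mbps × 3240 s = 15364.1 Mb
Total: 50213.8 Mb = 6276.7 MB.
= 6.277 GB.

6.3 GB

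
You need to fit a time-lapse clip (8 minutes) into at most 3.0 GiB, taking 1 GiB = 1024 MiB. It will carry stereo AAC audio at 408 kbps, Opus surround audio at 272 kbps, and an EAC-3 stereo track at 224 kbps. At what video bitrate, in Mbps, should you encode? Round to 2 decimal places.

Budget: 3.0 GiB = 25769.8 Mb.
8 min = 480 s
Total bitrate budget: 25769.8 Mb / 480 s = 53.687 Mbps.
Audio total: 408 + 272 + 224 = 904 kbps = 0.904 Mbps.
Video: 53.687 − 0.904 = 52.783 Mbps.

52.78 Mbps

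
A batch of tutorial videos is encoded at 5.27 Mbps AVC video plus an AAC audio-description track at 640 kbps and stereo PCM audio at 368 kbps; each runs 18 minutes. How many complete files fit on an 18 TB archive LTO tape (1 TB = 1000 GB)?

21238

18 min = 1080 s
Audio total: 640 + 368 = 1008 kbps = 1.008 Mbps.
Total bitrate: 6.278 Mbps.
Per item: 6.278 Mbps × 1080 s = 6,780 Mb = 847.5 MB.
Capacity: 18 TB = 144,000,000 Mb; 21238.19 items → 21238 complete.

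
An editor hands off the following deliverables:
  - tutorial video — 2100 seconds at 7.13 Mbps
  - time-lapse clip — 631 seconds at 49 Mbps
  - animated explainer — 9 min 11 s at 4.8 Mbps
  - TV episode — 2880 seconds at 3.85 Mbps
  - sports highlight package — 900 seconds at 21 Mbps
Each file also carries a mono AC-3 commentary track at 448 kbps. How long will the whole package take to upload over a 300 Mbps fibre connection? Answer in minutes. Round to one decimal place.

Audio: 448 kbps = 0.448 Mbps.
tutorial video: 7.578 Mbps × 2100 s = 15913.8 Mb
time-lapse clip: 49.448 Mbps × 631 s = 31201.7 Mb
animated explainer: 5.248 Mbps × 551 s = 2891.6 Mb
TV episode: 4.298 Mbps × 2880 s = 12378.2 Mb
sports highlight package: 21.448 Mbps × 900 s = 19303.2 Mb
Total: 81688.6 Mb = 10211.1 MB.
At 300 Mbps: 81688.6 / 300 = 272 s ≈ 4.54 minutes.

4.5 minutes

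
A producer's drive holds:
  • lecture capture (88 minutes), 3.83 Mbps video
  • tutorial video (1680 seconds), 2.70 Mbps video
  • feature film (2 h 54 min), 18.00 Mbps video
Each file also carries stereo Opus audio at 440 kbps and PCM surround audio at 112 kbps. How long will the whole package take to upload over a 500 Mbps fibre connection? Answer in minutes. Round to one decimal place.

7.4 minutes

Audio total: 440 + 112 = 552 kbps = 0.552 Mbps.
lecture capture: 4.382 Mbps × 5280 s = 23137.0 Mb
tutorial video: 3.252 Mbps × 1680 s = 5463.4 Mb
feature film: 18.552 Mbps × 10440 s = 193682.9 Mb
Total: 222283.2 Mb = 27785.4 MB.
At 500 Mbps: 222283.2 / 500 = 445 s ≈ 7.41 minutes.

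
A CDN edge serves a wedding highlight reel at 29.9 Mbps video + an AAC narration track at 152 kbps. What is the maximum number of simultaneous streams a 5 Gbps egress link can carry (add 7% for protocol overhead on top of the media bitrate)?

Audio: 152 kbps = 0.152 Mbps.
Per-viewer media rate: 30.052 Mbps.
On the wire with 7% overhead: 32.156 Mbps.
5 Gbps = 5,000 Mbps; 5,000 / 32.156 = 155.49 → 155 viewers.

155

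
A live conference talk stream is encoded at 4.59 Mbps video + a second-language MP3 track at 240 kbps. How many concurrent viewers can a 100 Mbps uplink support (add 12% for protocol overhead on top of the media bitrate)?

Audio: 240 kbps = 0.240 Mbps.
Per-viewer media rate: 4.830 Mbps.
On the wire with 12% overhead: 5.410 Mbps.
100 Mbps = 100.0 Mbps; 100.0 / 5.410 = 18.49 → 18 viewers.

18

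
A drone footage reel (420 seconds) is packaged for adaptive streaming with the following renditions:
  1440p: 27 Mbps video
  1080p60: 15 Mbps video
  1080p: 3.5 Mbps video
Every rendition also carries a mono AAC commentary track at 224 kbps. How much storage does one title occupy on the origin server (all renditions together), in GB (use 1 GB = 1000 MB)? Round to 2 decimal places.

Audio: 224 kbps = 0.224 Mbps.
Sum of rendition bitrates: (27+0.224) + (15+0.224) + (3.5+0.224) = 46.172 Mbps.
× 420 s = 19,392 Mb = 2,424 MB = 2.424 GB.

2.42 GB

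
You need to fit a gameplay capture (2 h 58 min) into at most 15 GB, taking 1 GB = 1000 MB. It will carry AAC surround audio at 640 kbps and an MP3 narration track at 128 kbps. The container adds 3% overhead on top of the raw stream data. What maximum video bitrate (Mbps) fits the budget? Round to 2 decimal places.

10.14 Mbps

Budget: 15 GB = 120000.0 Mb.
Stream payload after overhead: 120000.0 / 1.03 = 116504.9 Mb.
2 h 58 min = 178 min = 10680 s
Total bitrate budget: 116504.9 Mb / 10680 s = 10.909 Mbps.
Audio total: 640 + 128 = 768 kbps = 0.768 Mbps.
Video: 10.909 − 0.768 = 10.141 Mbps.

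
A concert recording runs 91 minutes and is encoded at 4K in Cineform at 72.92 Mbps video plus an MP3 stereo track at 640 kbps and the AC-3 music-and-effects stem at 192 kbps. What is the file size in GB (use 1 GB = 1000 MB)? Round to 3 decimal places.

50.336 GB

91 min = 5460 s
Audio total: 640 + 192 = 832 kbps = 0.832 Mbps.
Total bitrate: 72.92 + 0.832 = 73.752 Mbps.
Stream data: 73.752 Mbps × 5460 s = 402685.9 Mb.
402,686 Mb ÷ 8 = 50,336 MB → 50.34 GB.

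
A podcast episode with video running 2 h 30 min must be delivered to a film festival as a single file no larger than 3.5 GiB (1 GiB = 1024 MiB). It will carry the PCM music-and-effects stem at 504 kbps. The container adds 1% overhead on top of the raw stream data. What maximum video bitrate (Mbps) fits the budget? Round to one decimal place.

2.8 Mbps

Budget: 3.5 GiB = 30064.8 Mb.
Stream payload after overhead: 30064.8 / 1.01 = 29767.1 Mb.
2 h 30 min = 150 min = 9000 s
Total bitrate budget: 29767.1 Mb / 9000 s = 3.307 Mbps.
Audio: 504 kbps = 0.504 Mbps.
Video: 3.307 − 0.504 = 2.803 Mbps.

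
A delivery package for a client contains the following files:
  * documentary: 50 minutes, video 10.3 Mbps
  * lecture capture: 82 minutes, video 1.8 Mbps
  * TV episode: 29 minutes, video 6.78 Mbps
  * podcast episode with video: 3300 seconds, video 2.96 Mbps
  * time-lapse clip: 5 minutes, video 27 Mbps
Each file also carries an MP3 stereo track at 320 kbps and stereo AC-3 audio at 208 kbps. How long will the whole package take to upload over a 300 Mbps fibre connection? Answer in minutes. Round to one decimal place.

Audio total: 320 + 208 = 528 kbps = 0.528 Mbps.
documentary: 10.828 Mbps × 3000 s = 32484.0 Mb
lecture capture: 2.328 Mbps × 4920 s = 11453.8 Mb
TV episode: 7.308 Mbps × 1740 s = 12715.9 Mb
podcast episode with video: 3.488 Mbps × 3300 s = 11510.4 Mb
time-lapse clip: 27.528 Mbps × 300 s = 8258.4 Mb
Total: 76422.5 Mb = 9552.8 MB.
At 300 Mbps: 76422.5 / 300 = 255 s ≈ 4.25 minutes.

4.2 minutes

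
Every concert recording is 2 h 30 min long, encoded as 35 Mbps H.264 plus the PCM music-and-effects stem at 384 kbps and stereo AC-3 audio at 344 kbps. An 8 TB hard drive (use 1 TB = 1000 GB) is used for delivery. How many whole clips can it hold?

199

2 h 30 min = 150 min = 9000 s
Audio total: 384 + 344 = 728 kbps = 0.728 Mbps.
Total bitrate: 35.728 Mbps.
Per item: 35.728 Mbps × 9000 s = 321,552 Mb = 40,194 MB.
Capacity: 8 TB = 64,000,000 Mb; 199.03 items → 199 complete.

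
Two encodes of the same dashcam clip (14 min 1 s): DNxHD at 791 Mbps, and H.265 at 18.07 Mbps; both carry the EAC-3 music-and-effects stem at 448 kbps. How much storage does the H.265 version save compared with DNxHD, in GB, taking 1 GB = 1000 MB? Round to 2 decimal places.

81.25 GB

14 min 1 s = 841 s
Audio: 448 kbps = 0.448 Mbps.
DNxHD: 791.448 Mbps × 841 s = 665607.8 Mb = 83.201 GB.
H.265: 18.518 Mbps × 841 s = 15573.6 Mb = 1.947 GB.
Saving: 83.201 − 1.947 = 81.254 GB.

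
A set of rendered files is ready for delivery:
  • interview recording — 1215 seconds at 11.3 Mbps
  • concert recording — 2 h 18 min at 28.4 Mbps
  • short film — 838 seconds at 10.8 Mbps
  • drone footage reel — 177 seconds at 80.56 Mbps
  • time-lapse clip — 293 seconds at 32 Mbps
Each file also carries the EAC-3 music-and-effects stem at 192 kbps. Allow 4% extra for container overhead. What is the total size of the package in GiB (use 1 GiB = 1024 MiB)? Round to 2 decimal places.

Audio: 192 kbps = 0.192 Mbps.
interview recording: 11.492 Mbps × 1215 s × 1.04 = 14521.3 Mb
concert recording: 28.592 Mbps × 8280 s × 1.04 = 246211.4 Mb
short film: 10.992 Mbps × 838 s × 1.04 = 9579.7 Mb
drone footage reel: 80.752 Mbps × 177 s × 1.04 = 14864.8 Mb
time-lapse clip: 32.192 Mbps × 293 s × 1.04 = 9809.5 Mb
Total: 294986.8 Mb = 36873.4 MB.
= 34.34 GiB.

34.34 GiB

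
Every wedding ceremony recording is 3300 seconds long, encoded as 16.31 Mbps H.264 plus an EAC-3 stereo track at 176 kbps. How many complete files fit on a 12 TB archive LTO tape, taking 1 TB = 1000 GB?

Audio: 176 kbps = 0.176 Mbps.
Total bitrate: 16.486 Mbps.
Per item: 16.486 Mbps × 3300 s = 54,404 Mb = 6,800 MB.
Capacity: 12 TB = 96,000,000 Mb; 1764.58 items → 1764 complete.

1764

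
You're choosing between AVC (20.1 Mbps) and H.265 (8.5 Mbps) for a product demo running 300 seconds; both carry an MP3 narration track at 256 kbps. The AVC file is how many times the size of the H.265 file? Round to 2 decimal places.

2.32

Audio: 256 kbps = 0.256 Mbps.
AVC: 20.356 Mbps × 300 s = 6106.8 Mb = 0.763 GB.
H.265: 8.756 Mbps × 300 s = 2626.8 Mb = 0.328 GB.
Ratio: 0.763 / 0.328 = 2.325.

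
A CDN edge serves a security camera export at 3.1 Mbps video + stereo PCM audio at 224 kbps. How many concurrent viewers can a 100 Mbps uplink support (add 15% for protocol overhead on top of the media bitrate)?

26

Audio: 224 kbps = 0.224 Mbps.
Per-viewer media rate: 3.324 Mbps.
On the wire with 15% overhead: 3.823 Mbps.
100 Mbps = 100.0 Mbps; 100.0 / 3.823 = 26.16 → 26 viewers.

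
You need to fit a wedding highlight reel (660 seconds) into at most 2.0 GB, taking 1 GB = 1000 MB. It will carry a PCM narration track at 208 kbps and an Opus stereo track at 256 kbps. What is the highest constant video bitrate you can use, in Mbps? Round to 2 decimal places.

23.78 Mbps

Budget: 2.0 GB = 16000.0 Mb.
Total bitrate budget: 16000.0 Mb / 660 s = 24.242 Mbps.
Audio total: 208 + 256 = 464 kbps = 0.464 Mbps.
Video: 24.242 − 0.464 = 23.778 Mbps.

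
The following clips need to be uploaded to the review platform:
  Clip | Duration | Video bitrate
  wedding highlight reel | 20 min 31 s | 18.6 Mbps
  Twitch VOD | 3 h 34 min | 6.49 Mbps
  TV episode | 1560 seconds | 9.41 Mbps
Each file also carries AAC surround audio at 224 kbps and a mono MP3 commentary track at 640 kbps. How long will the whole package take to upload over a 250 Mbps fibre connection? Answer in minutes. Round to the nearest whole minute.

Audio total: 224 + 640 = 864 kbps = 0.864 Mbps.
wedding highlight reel: 19.464 Mbps × 1231 s = 23960.2 Mb
Twitch VOD: 7.354 Mbps × 12840 s = 94425.4 Mb
TV episode: 10.274 Mbps × 1560 s = 16027.4 Mb
Total: 134413.0 Mb = 16801.6 MB.
At 250 Mbps: 134413.0 / 250 = 538 s ≈ 8.96 minutes.

9 minutes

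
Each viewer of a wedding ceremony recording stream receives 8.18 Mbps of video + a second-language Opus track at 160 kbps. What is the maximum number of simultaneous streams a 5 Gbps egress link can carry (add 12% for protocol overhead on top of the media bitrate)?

Audio: 160 kbps = 0.160 Mbps.
Per-viewer media rate: 8.340 Mbps.
On the wire with 12% overhead: 9.341 Mbps.
5 Gbps = 5,000 Mbps; 5,000 / 9.341 = 535.29 → 535 viewers.

535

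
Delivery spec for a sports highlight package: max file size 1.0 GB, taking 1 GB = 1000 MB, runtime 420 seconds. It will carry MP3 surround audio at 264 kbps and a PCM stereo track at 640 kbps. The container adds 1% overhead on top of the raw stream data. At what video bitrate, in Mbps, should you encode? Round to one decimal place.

18.0 Mbps

Budget: 1.0 GB = 8000.0 Mb.
Stream payload after overhead: 8000.0 / 1.01 = 7920.8 Mb.
Total bitrate budget: 7920.8 Mb / 420 s = 18.859 Mbps.
Audio total: 264 + 640 = 904 kbps = 0.904 Mbps.
Video: 18.859 − 0.904 = 17.955 Mbps.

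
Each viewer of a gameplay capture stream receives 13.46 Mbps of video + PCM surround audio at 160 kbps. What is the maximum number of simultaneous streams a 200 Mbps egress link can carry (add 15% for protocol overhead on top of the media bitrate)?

12

Audio: 160 kbps = 0.160 Mbps.
Per-viewer media rate: 13.620 Mbps.
On the wire with 15% overhead: 15.663 Mbps.
200 Mbps = 200.0 Mbps; 200.0 / 15.663 = 12.77 → 12 viewers.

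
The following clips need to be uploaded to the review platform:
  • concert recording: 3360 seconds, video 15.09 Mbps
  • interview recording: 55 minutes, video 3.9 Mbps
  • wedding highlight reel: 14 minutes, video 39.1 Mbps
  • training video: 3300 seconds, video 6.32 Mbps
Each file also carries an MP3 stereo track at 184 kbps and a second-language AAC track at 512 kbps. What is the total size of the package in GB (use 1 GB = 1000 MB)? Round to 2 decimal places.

Audio total: 184 + 512 = 696 kbps = 0.696 Mbps.
concert recording: 15.786 Mbps × 3360 s = 53041.0 Mb
interview recording: 4.596 Mbps × 3300 s = 15166.8 Mb
wedding highlight reel: 39.796 Mbps × 840 s = 33428.6 Mb
training video: 7.016 Mbps × 3300 s = 23152.8 Mb
Total: 124789.2 Mb = 15598.6 MB.
= 15.60 GB.

15.60 GB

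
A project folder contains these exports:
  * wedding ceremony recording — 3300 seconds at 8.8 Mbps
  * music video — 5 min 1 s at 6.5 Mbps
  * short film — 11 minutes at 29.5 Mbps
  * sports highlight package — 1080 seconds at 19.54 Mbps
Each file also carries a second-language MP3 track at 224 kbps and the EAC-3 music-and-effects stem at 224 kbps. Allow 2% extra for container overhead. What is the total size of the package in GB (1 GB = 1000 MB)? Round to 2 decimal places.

Audio total: 224 + 224 = 448 kbps = 0.448 Mbps.
wedding ceremony recording: 9.248 Mbps × 3300 s × 1.02 = 31128.8 Mb
music video: 6.948 Mbps × 301 s × 1.02 = 2133.2 Mb
short film: 29.948 Mbps × 660 s × 1.02 = 20161.0 Mb
sports highlight package: 19.988 Mbps × 1080 s × 1.02 = 22018.8 Mb
Total: 75441.7 Mb = 9430.2 MB.
= 9.430 GB.

9.43 GB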